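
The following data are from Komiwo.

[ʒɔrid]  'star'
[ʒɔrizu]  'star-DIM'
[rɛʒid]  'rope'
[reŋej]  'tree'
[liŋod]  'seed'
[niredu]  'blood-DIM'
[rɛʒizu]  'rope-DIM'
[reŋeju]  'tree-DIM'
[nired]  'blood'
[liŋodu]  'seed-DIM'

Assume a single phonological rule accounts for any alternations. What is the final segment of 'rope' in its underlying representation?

In [rɛʒizu] and [rɛʒid] the final segment of 'rope' alternates: [z] ~ [d].
If /d/ were underlying and a rule turned it into [z] before the DIM suffix, 'seed' would also alternate; but it has [d] in both [liŋodu] and [liŋod].
The alternation reflects word-final hardening: voiced fricatives become stops word-finally. /z/ is underlying.

/z/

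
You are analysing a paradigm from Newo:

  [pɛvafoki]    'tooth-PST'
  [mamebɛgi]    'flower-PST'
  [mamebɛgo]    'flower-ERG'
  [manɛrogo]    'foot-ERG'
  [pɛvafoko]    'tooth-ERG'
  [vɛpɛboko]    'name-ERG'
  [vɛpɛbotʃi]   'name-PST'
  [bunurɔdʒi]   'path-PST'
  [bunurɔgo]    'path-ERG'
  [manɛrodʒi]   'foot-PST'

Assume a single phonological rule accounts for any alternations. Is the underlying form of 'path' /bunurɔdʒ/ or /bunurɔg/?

In [bunurɔdʒi] and [bunurɔgo] the final segment of 'path' alternates: [dʒ] ~ [g].
If /g/ were underlying and a rule turned it into [dʒ] before the PST suffix, 'flower' would also alternate; but it has [g] in both [mamebɛgi] and [mamebɛgo].
The alternation reflects depalatalization: palato-alveolar /tʃ/ and /dʒ/ become [k] and [g] when no front vowel follows. /dʒ/ is underlying.

/bunurɔdʒ/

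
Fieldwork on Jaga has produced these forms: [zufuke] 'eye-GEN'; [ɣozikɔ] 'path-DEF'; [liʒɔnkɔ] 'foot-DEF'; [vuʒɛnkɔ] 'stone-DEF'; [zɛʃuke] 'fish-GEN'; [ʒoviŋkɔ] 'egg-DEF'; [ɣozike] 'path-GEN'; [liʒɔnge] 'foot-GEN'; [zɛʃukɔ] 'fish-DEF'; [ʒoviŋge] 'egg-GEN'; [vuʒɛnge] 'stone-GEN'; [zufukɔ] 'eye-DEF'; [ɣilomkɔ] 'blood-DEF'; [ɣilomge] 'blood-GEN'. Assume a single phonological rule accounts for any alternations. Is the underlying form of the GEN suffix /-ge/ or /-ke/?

/-ge/

The GEN morpheme has two allomorphs, [-ge] and [-ke].
By contrast the DEF suffix keeps its initial [k] throughout — that segment must be underlying.
The GEN suffix is therefore /-ge/ underlyingly, with post-vocalic devoicing: voiced stops become voiceless after a vowel.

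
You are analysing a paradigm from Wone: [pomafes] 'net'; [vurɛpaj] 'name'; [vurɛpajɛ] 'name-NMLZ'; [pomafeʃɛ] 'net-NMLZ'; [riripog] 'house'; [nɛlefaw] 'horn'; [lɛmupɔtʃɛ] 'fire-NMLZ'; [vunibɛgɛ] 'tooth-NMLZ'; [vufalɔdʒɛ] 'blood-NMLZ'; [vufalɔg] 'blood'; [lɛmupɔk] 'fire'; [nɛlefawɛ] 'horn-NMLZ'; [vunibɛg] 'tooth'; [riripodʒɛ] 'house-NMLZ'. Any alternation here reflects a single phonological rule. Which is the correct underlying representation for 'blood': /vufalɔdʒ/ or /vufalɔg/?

The root 'blood' surfaces as [vufalɔdʒɛ] and [vufalɔg], with a stem-final [dʒ] ~ [g] alternation.
But 'tooth' keeps [g] in both environments ([vunibɛgɛ], [vunibɛg]), so there is no rule changing /g/ to [dʒ] before the NMLZ suffix.
The alternation reflects depalatalization: palato-alveolar /tʃ/, /dʒ/ and /ʃ/ become [k], [g] and [s] when no front vowel follows. /dʒ/ is underlying.

/vufalɔdʒ/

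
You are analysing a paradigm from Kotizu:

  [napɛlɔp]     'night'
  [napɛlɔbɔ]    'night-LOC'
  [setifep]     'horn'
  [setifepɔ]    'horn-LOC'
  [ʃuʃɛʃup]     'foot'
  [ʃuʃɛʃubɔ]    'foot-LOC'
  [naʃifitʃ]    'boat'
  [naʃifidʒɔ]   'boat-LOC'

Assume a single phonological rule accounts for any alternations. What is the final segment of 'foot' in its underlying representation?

In [ʃuʃɛʃup] and [ʃuʃɛʃubɔ] the final segment of 'foot' alternates: [p] ~ [b].
If /p/ were underlying and a rule turned it into [b] before the LOC suffix, 'horn' would also alternate; but it has [p] in both [setifep] and [setifepɔ].
The underlying segment must be /b/; voiced obstruents become voiceless word-finally, yielding [p] there.

/b/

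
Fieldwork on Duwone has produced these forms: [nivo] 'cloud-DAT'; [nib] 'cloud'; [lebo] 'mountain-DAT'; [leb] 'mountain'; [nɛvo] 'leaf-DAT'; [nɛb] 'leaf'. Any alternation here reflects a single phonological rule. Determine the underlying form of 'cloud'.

The root 'cloud' surfaces as [nivo] and [nib], with a stem-final [v] ~ [b] alternation.
Compare 'mountain', with invariant [b] in [lebo] and [leb]: an analysis with underlying /b/ and a rule producing [v] before the DAT suffix would wrongly predict alternation here too.
Therefore /v/ is basic and [b] is derived by word-final hardening (voiced fricatives become stops word-finally).
The underlying form of 'cloud' is therefore /niv/.

/niv/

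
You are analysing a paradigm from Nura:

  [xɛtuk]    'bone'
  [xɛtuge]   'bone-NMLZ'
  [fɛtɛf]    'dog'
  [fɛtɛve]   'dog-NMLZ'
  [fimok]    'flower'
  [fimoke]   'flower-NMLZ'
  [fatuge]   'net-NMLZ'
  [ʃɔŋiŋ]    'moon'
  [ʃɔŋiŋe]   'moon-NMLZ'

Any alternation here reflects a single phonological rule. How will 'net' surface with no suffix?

[fatuk]

The root 'bone' surfaces as [xɛtuk] and [xɛtuge], with a stem-final [k] ~ [g] alternation.
Compare 'flower', with invariant [k] in [fimok] and [fimoke]: an analysis with underlying /k/ and a rule producing [g] before the NMLZ suffix would wrongly predict alternation here too.
The alternation reflects word-final obstruent devoicing: voiced obstruents become voiceless word-finally. /g/ is underlying.
The one attested form of 'net', [fatuge], shows underlying /fatug/. Applying the same rule word-finally gives [fatuk].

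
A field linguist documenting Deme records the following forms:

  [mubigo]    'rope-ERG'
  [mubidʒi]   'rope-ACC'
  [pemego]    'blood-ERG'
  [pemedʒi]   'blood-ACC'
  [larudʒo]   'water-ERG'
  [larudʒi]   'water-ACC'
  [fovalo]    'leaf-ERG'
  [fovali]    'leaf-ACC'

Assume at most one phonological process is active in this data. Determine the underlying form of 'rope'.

/mubig/

'rope' shows [g] ~ [dʒ] at the end of the stem ([mubigo] vs [mubidʒi]).
The stem 'water' ([larudʒo], [larudʒi]) shows [dʒ] unchanged in both environments, so [dʒ] cannot be basic with [g] derived before the ERG suffix.
Therefore /g/ is basic and [dʒ] is derived by palatalization before a front vowel (/g/ becomes palato-alveolar [dʒ] before a front vowel).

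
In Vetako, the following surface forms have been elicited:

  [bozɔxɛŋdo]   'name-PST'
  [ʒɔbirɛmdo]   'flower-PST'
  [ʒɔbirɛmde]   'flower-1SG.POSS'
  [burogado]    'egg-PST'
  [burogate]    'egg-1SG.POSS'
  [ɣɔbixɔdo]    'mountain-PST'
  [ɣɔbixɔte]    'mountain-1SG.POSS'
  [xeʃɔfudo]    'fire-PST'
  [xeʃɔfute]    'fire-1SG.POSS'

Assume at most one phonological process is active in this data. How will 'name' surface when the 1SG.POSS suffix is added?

The 1SG.POSS morpheme has two allomorphs, [-de] and [-te].
By contrast the PST suffix keeps its initial [d] throughout — that segment must be underlying.
The 1SG.POSS suffix is therefore /-te/ underlyingly, with post-nasal voicing: voiceless stops become voiced after a nasal.
After 'name', which ends in a nasal, the suffix surfaces as [-de], giving [bozɔxɛŋde].

[bozɔxɛŋde]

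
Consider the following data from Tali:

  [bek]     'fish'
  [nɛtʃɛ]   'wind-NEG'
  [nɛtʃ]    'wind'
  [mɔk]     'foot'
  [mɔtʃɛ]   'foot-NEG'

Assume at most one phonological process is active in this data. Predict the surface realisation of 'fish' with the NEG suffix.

In [mɔtʃɛ] and [mɔk] the final segment of 'foot' alternates: [tʃ] ~ [k].
The stem 'wind' ([nɛtʃɛ], [nɛtʃ]) shows [tʃ] unchanged in both environments, so [tʃ] cannot be basic with [k] derived in isolation.
So /k/ is underlying, and a rule of palatalization before a front vowel — /k/ becomes palato-alveolar [tʃ] before a front vowel — gives [tʃ].
The one attested form of 'fish', [bek], shows underlying /bek/. Applying the same rule before a front vowel gives [betʃɛ].

[betʃɛ]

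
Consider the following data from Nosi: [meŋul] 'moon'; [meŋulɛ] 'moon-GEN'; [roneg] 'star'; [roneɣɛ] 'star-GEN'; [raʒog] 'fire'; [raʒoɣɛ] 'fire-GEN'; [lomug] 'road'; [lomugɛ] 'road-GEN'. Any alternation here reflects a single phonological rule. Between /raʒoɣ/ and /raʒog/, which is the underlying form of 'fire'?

'fire' shows [g] ~ [ɣ] at the end of the stem ([raʒog] vs [raʒoɣɛ]).
Compare 'road', with invariant [g] in [lomug] and [lomugɛ]: an analysis with underlying /g/ and a rule producing [ɣ] before the GEN suffix would wrongly predict alternation here too.
So /ɣ/ is underlying, and a rule of word-final hardening — voiced fricatives become stops word-finally — gives [g].

/raʒoɣ/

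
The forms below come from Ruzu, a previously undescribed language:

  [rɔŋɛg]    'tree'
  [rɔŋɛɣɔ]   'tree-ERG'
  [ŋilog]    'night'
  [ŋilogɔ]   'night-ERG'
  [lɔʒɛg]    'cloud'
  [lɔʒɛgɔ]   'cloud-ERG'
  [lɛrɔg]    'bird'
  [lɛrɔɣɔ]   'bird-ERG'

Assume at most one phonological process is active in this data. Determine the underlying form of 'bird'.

/lɛrɔɣ/

'bird' shows [g] ~ [ɣ] at the end of the stem ([lɛrɔg] vs [lɛrɔɣɔ]).
If /g/ were underlying and a rule turned it into [ɣ] before the ERG suffix, 'cloud' would also alternate; but it has [g] in both [lɔʒɛg] and [lɔʒɛgɔ].
So /ɣ/ is underlying, and a rule of word-final hardening — voiced fricatives become stops word-finally — gives [g].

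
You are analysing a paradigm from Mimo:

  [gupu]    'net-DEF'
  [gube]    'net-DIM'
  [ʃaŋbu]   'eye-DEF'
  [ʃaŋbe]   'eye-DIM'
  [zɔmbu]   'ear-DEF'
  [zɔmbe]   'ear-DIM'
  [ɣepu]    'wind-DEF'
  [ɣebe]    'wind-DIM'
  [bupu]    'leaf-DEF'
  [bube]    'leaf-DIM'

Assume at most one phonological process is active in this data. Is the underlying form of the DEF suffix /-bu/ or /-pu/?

The DEF morpheme has two allomorphs, [-bu] and [-pu].
By contrast the DIM suffix keeps its initial [b] throughout — that segment must be underlying.
The DEF suffix is therefore /-pu/ underlyingly, with post-nasal voicing: voiceless stops become voiced after a nasal.

/-pu/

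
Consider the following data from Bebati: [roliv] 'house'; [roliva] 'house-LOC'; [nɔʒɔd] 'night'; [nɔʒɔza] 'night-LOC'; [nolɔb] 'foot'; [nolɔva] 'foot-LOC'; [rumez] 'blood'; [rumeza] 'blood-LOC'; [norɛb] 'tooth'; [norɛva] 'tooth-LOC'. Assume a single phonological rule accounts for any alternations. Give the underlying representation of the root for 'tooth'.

'tooth' shows [b] ~ [v] at the end of the stem ([norɛb] vs [norɛva]).
The stem 'house' ([roliv], [roliva]) shows [v] unchanged in both environments, so [v] cannot be basic with [b] derived in isolation.
The alternation reflects intervocalic spirantization: voiced stops become fricatives between vowels. /b/ is underlying.
The underlying form of 'tooth' is therefore /norɛb/.

/norɛb/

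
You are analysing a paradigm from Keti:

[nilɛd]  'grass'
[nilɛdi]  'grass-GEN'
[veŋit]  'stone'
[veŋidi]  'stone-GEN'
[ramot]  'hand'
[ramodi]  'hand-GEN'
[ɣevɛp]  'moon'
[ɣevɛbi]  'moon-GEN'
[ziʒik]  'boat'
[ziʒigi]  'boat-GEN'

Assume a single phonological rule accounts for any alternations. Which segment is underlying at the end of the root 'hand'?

In [ramot] and [ramodi] the final segment of 'hand' alternates: [t] ~ [d].
Compare 'grass', with invariant [d] in [nilɛd] and [nilɛdi]: an analysis with underlying /d/ and a rule producing [t] in isolation would wrongly predict alternation here too.
Therefore /t/ is basic and [d] is derived by intervocalic voicing (voiceless stops become voiced between vowels).

/t/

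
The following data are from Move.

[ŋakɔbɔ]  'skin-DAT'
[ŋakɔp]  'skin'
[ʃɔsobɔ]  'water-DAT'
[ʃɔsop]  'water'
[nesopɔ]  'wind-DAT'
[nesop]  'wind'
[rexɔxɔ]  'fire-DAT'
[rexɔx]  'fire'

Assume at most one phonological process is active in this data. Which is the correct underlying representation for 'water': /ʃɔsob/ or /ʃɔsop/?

The stem for 'water' ends in [b] in [ʃɔsobɔ] but [p] in [ʃɔsop].
But 'wind' keeps [p] in both environments ([nesopɔ], [nesop]), so there is no rule changing /p/ to [b] before the DAT suffix.
The alternation reflects word-final obstruent devoicing: voiced obstruents become voiceless word-finally. /b/ is underlying.

/ʃɔsob/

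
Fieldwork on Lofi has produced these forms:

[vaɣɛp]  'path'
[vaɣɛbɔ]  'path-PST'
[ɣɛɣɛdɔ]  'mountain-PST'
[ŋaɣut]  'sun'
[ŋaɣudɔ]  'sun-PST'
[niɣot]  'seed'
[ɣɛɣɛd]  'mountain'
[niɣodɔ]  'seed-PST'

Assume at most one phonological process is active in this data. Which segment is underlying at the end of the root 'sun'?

/t/

The stem for 'sun' ends in [t] in [ŋaɣut] but [d] in [ŋaɣudɔ].
Compare 'mountain', with invariant [d] in [ɣɛɣɛd] and [ɣɛɣɛdɔ]: an analysis with underlying /d/ and a rule producing [t] in isolation would wrongly predict alternation here too.
Therefore /t/ is basic and [d] is derived by intervocalic voicing (voiceless stops become voiced between vowels).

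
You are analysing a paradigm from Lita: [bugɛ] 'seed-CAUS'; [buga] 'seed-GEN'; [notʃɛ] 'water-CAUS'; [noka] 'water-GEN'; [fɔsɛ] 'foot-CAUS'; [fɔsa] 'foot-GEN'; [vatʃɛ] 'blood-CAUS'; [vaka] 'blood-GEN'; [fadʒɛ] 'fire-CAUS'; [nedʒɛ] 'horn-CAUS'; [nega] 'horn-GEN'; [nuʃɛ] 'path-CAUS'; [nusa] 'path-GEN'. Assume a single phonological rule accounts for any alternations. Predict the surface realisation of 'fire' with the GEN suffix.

[faga]

The stem for 'horn' ends in [dʒ] in [nedʒɛ] but [g] in [nega].
The stem 'seed' ([bugɛ], [buga]) shows [g] unchanged in both environments, so [g] cannot be basic with [dʒ] derived before the CAUS suffix.
The alternation reflects depalatalization: palato-alveolar /tʃ/, /dʒ/ and /ʃ/ become [k], [g] and [s] when no front vowel follows. /dʒ/ is underlying.
From [fadʒɛ] the stem 'fire' is /fadʒ/; when no front vowel follows this yields [faga].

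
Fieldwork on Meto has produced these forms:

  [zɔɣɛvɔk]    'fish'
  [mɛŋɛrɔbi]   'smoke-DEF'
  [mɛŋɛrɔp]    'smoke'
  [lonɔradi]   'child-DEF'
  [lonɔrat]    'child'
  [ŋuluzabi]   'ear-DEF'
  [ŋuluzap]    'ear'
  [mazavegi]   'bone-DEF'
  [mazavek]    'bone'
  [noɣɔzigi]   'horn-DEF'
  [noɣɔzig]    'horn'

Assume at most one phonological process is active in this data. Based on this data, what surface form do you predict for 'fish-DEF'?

[zɔɣɛvɔgi]

The stem for 'bone' ends in [g] in [mazavegi] but [k] in [mazavek].
The stem 'horn' ([noɣɔzigi], [noɣɔzig]) shows [g] unchanged in both environments, so [g] cannot be basic with [k] derived in isolation.
Therefore /k/ is basic and [g] is derived by intervocalic voicing (voiceless stops become voiced between vowels).
From [zɔɣɛvɔk] the stem 'fish' is /zɔɣɛvɔk/; between vowels this yields [zɔɣɛvɔgi].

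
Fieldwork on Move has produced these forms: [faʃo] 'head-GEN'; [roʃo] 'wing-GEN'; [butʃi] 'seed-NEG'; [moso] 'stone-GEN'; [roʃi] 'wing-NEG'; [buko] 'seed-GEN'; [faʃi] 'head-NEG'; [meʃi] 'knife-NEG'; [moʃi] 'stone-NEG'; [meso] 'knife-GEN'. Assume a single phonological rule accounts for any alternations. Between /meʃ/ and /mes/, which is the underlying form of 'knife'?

/mes/

In [meʃi] and [meso] the final segment of 'knife' alternates: [ʃ] ~ [s].
If /ʃ/ were underlying and a rule turned it into [s] before the GEN suffix, 'head' would also alternate; but it has [ʃ] in both [faʃi] and [faʃo].
The alternation reflects palatalization before a front vowel: /k/ and /s/ become palato-alveolar [tʃ] and [ʃ] before a front vowel. /s/ is underlying.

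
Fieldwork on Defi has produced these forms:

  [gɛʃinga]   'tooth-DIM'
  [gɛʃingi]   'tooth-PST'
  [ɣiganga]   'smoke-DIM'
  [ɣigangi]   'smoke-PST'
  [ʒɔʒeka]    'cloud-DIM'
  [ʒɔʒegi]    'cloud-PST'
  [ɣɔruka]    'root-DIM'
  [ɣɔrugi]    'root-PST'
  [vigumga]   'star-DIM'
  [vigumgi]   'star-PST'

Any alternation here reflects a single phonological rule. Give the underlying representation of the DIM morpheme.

The DIM suffix surfaces as [-ga] and [-ka], depending on the final segment of the stem.
By contrast the PST suffix keeps its initial [g] throughout — that segment must be underlying.
The DIM suffix is therefore /-ka/ underlyingly, with post-nasal voicing: voiceless stops become voiced after a nasal.

/-ka/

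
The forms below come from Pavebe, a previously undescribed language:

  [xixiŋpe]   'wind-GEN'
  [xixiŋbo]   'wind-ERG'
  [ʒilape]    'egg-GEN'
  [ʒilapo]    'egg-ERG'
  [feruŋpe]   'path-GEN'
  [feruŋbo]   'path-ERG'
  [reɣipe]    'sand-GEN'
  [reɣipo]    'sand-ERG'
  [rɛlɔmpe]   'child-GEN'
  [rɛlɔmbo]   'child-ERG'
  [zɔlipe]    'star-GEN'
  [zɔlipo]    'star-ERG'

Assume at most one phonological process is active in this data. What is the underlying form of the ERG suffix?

/-bo/

The ERG suffix surfaces as [-bo] and [-po], depending on the final segment of the stem.
The GEN suffix, which begins with [p], is invariant after every stem; so [p] is not altered by any rule here.
So the underlying form is /-bo/, and voiced stops become voiceless after a vowel.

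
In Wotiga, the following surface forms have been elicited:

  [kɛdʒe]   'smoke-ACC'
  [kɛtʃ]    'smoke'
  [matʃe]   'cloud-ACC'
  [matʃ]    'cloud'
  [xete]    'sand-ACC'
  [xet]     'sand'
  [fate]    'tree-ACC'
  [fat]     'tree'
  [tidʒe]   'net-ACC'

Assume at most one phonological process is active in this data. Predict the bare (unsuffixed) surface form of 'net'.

The root 'smoke' surfaces as [kɛdʒe] and [kɛtʃ], with a stem-final [dʒ] ~ [tʃ] alternation.
Compare 'cloud', with invariant [tʃ] in [matʃe] and [matʃ]: an analysis with underlying /tʃ/ and a rule producing [dʒ] before the ACC suffix would wrongly predict alternation here too.
Therefore /dʒ/ is basic and [tʃ] is derived by word-final obstruent devoicing (voiced obstruents become voiceless word-finally).
From [tidʒe] the stem 'net' is /tidʒ/; word-finally this yields [titʃ].

[titʃ]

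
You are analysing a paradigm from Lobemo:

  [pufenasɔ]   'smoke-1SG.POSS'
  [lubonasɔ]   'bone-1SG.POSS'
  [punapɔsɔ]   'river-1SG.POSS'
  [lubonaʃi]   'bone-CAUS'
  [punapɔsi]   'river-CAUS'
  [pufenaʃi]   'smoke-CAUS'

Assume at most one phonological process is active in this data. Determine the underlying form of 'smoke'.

/pufenaʃ/

'smoke' shows [s] ~ [ʃ] at the end of the stem ([pufenasɔ] vs [pufenaʃi]).
But 'river' keeps [s] in both environments ([punapɔsɔ], [punapɔsi]), so there is no rule changing /s/ to [ʃ] before the CAUS suffix.
Therefore /ʃ/ is basic and [s] is derived by depalatalization (palato-alveolar /ʃ/ becomes [s] when no front vowel follows).
Hence 'smoke' is /pufenaʃ/ underlyingly.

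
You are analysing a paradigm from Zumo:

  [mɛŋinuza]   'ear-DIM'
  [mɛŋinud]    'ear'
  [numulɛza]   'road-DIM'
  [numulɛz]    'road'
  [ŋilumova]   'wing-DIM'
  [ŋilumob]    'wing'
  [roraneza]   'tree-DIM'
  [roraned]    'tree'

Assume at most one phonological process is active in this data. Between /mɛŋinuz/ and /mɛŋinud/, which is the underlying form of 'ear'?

/mɛŋinud/

In [mɛŋinuza] and [mɛŋinud] the final segment of 'ear' alternates: [z] ~ [d].
But 'road' keeps [z] in both environments ([numulɛza], [numulɛz]), so there is no rule changing /z/ to [d] in isolation.
The underlying segment must be /d/; voiced stops become fricatives between vowels, yielding [z] there.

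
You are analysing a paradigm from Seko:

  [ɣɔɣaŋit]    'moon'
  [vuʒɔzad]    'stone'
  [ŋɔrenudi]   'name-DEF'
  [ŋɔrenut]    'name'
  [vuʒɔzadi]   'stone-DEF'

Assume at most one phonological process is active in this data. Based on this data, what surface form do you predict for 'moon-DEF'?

In [ŋɔrenut] and [ŋɔrenudi] the final segment of 'name' alternates: [t] ~ [d].
But 'stone' keeps [d] in both environments ([vuʒɔzad], [vuʒɔzadi]), so there is no rule changing /d/ to [t] in isolation.
The underlying segment must be /t/; voiceless stops become voiced between vowels, yielding [d] there.
The one attested form of 'moon', [ɣɔɣaŋit], shows underlying /ɣɔɣaŋit/. Applying the same rule between vowels gives [ɣɔɣaŋidi].

[ɣɔɣaŋidi]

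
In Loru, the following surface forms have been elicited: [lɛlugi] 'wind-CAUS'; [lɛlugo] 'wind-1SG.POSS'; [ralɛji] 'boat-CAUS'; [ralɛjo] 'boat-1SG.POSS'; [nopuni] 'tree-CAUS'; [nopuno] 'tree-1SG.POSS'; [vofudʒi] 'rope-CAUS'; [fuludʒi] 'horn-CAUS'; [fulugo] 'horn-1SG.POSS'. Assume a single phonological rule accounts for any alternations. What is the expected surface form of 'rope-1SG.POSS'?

The stem for 'horn' ends in [dʒ] in [fuludʒi] but [g] in [fulugo].
If /g/ were underlying and a rule turned it into [dʒ] before the CAUS suffix, 'wind' would also alternate; but it has [g] in both [lɛlugi] and [lɛlugo].
The alternation reflects depalatalization: palato-alveolar /dʒ/ becomes [g] when no front vowel follows. /dʒ/ is underlying.
From [vofudʒi] the stem 'rope' is /vofudʒ/; when no front vowel follows this yields [vofugo].

[vofugo]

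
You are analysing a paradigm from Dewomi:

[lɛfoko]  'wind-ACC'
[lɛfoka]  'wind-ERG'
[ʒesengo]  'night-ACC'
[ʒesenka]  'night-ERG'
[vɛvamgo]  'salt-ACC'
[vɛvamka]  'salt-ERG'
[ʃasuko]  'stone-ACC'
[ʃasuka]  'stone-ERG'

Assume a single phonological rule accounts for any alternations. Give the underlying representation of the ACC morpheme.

The ACC morpheme has two allomorphs, [-go] and [-ko].
By contrast the ERG suffix keeps its initial [k] throughout — that segment must be underlying.
The ACC suffix is therefore /-go/ underlyingly, with post-vocalic devoicing: voiced stops become voiceless after a vowel.

/-go/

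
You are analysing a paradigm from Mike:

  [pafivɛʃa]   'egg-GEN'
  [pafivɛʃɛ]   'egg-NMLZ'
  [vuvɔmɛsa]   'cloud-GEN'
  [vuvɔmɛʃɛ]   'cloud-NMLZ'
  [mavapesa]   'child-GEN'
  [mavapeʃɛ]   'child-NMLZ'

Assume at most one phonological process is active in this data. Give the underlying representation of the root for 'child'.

'child' shows [s] ~ [ʃ] at the end of the stem ([mavapesa] vs [mavapeʃɛ]).
Compare 'egg', with invariant [ʃ] in [pafivɛʃa] and [pafivɛʃɛ]: an analysis with underlying /ʃ/ and a rule producing [s] before the GEN suffix would wrongly predict alternation here too.
The underlying segment must be /s/; /s/ becomes palato-alveolar [ʃ] before a front vowel, yielding [ʃ] there.
The underlying form of 'child' is therefore /mavapes/.

/mavapes/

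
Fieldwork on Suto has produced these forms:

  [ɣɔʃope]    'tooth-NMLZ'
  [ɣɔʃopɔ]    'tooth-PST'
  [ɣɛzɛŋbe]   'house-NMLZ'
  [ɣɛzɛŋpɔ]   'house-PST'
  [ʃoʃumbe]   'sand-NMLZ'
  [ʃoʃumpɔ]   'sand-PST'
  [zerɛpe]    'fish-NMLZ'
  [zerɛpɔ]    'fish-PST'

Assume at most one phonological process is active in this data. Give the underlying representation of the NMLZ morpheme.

The NMLZ morpheme has two allomorphs, [-be] and [-pe].
By contrast the PST suffix keeps its initial [p] throughout — that segment must be underlying.
So the underlying form is /-be/, and voiced stops become voiceless after a vowel.

/-be/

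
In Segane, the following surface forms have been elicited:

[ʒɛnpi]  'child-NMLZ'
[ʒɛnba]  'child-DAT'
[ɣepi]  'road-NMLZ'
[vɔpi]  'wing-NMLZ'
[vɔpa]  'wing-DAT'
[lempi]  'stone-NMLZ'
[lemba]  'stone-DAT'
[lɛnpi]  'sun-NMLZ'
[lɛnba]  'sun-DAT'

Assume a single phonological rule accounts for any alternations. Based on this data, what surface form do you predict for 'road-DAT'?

The DAT morpheme has two allomorphs, [-ba] and [-pa].
The NMLZ suffix, which begins with [p], is invariant after every stem; so [p] is not altered by any rule here.
The DAT suffix is therefore /-ba/ underlyingly, with post-vocalic devoicing: voiced stops become voiceless after a vowel.
After 'road', which ends in a vowel, the suffix surfaces as [-pa], giving [ɣepa].

[ɣepa]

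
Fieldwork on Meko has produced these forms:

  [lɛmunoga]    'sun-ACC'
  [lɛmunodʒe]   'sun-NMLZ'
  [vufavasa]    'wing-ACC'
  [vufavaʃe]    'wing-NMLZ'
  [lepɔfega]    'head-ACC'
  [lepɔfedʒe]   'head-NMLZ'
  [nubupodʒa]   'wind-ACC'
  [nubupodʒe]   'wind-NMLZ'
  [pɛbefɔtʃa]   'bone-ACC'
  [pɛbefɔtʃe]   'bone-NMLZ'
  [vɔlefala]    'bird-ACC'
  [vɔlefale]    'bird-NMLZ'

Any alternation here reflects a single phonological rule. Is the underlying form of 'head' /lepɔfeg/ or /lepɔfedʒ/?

'head' shows [g] ~ [dʒ] at the end of the stem ([lepɔfega] vs [lepɔfedʒe]).
The stem 'wind' ([nubupodʒa], [nubupodʒe]) shows [dʒ] unchanged in both environments, so [dʒ] cannot be basic with [g] derived before the ACC suffix.
The alternation reflects palatalization before a front vowel: /g/ and /s/ become palato-alveolar [dʒ] and [ʃ] before a front vowel. /g/ is underlying.

/lepɔfeg/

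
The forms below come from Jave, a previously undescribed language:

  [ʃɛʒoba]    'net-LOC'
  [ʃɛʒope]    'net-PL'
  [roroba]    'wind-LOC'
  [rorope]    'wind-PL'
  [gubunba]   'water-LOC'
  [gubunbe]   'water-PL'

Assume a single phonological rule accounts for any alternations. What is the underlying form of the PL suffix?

/-pe/

The PL suffix surfaces as [-be] and [-pe], depending on the final segment of the stem.
By contrast the LOC suffix keeps its initial [b] throughout — that segment must be underlying.
The PL suffix is therefore /-pe/ underlyingly, with post-nasal voicing: voiceless stops become voiced after a nasal.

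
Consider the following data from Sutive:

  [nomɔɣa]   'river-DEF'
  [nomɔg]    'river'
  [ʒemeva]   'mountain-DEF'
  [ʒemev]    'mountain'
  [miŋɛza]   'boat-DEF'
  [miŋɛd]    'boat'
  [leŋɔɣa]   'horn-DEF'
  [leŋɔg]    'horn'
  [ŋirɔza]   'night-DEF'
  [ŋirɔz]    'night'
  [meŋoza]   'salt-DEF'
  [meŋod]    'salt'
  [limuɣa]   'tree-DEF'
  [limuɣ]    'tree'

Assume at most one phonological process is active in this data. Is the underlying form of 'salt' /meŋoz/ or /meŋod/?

The stem for 'salt' ends in [z] in [meŋoza] but [d] in [meŋod].
Compare 'night', with invariant [z] in [ŋirɔza] and [ŋirɔz]: an analysis with underlying /z/ and a rule producing [d] in isolation would wrongly predict alternation here too.
Therefore /d/ is basic and [z] is derived by intervocalic spirantization (voiced stops become fricatives between vowels).

/meŋod/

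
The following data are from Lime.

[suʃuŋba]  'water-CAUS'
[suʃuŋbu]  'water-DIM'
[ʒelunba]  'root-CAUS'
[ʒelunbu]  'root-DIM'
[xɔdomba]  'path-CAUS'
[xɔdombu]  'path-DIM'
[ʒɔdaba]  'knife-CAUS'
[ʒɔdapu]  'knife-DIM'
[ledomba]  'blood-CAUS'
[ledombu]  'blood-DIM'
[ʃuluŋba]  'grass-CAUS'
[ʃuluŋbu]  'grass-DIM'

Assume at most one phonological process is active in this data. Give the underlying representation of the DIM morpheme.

/-pu/

The DIM suffix surfaces as [-bu] and [-pu], depending on the final segment of the stem.
The CAUS suffix, which begins with [b], is invariant after every stem; so [b] is not altered by any rule here.
The DIM suffix is therefore /-pu/ underlyingly, with post-nasal voicing: voiceless stops become voiced after a nasal.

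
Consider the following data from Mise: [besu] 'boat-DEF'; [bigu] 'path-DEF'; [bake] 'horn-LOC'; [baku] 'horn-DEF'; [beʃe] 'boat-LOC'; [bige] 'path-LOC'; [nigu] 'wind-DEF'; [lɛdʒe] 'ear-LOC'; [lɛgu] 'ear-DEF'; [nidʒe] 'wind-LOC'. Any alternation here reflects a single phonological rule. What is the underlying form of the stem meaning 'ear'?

The root 'ear' surfaces as [lɛdʒe] and [lɛgu], with a stem-final [dʒ] ~ [g] alternation.
But 'path' keeps [g] in both environments ([bige], [bigu]), so there is no rule changing /g/ to [dʒ] before the LOC suffix.
The underlying segment must be /dʒ/; palato-alveolar /dʒ/ and /ʃ/ become [g] and [s] when no front vowel follows, yielding [g] there.

/lɛdʒ/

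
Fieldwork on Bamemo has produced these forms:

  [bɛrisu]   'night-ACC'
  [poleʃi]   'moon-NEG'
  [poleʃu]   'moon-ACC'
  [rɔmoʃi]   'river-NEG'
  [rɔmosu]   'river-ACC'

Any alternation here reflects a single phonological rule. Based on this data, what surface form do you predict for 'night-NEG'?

[bɛriʃi]

In [rɔmoʃi] and [rɔmosu] the final segment of 'river' alternates: [ʃ] ~ [s].
If /ʃ/ were underlying and a rule turned it into [s] before the ACC suffix, 'moon' would also alternate; but it has [ʃ] in both [poleʃi] and [poleʃu].
The underlying segment must be /s/; /s/ becomes palato-alveolar [ʃ] before a front vowel, yielding [ʃ] there.
From [bɛrisu] the stem 'night' is /bɛris/; before a front vowel this yields [bɛriʃi].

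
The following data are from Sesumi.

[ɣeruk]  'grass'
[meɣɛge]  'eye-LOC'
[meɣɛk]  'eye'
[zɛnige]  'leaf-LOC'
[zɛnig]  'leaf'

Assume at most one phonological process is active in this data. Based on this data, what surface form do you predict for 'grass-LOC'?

The stem for 'eye' ends in [g] in [meɣɛge] but [k] in [meɣɛk].
The stem 'leaf' ([zɛnige], [zɛnig]) shows [g] unchanged in both environments, so [g] cannot be basic with [k] derived in isolation.
So /k/ is underlying, and a rule of intervocalic voicing — voiceless stops become voiced between vowels — gives [g].
From [ɣeruk] the stem 'grass' is /ɣeruk/; between vowels this yields [ɣeruge].

[ɣeruge]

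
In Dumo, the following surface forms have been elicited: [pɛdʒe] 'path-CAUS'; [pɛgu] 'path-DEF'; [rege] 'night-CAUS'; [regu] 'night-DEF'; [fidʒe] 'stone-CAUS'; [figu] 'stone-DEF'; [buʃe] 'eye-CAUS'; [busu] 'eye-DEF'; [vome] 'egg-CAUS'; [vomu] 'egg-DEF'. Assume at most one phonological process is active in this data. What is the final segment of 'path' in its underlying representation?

/dʒ/

'path' shows [dʒ] ~ [g] at the end of the stem ([pɛdʒe] vs [pɛgu]).
The stem 'night' ([rege], [regu]) shows [g] unchanged in both environments, so [g] cannot be basic with [dʒ] derived before the CAUS suffix.
So /dʒ/ is underlying, and a rule of depalatalization — palato-alveolar /dʒ/ and /ʃ/ become [g] and [s] when no front vowel follows — gives [g].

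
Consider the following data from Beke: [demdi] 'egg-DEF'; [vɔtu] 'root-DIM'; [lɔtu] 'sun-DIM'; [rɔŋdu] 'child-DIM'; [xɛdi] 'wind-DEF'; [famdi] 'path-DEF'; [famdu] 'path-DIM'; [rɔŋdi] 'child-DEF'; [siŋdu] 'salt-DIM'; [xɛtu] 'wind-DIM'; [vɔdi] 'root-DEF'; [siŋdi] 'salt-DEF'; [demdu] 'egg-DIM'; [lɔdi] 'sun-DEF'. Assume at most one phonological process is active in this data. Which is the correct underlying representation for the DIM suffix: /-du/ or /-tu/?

/-tu/

The DIM suffix surfaces as [-du] and [-tu], depending on the final segment of the stem.
The DEF suffix, which begins with [d], is invariant after every stem; so [d] is not altered by any rule here.
So the underlying form is /-tu/, and voiceless stops become voiced after a nasal.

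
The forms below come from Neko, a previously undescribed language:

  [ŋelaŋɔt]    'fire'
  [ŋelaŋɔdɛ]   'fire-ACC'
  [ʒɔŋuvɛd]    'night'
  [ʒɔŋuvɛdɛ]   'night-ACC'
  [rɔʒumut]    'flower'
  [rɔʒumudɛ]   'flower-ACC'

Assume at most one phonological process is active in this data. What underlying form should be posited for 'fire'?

'fire' shows [t] ~ [d] at the end of the stem ([ŋelaŋɔt] vs [ŋelaŋɔdɛ]).
The stem 'night' ([ʒɔŋuvɛd], [ʒɔŋuvɛdɛ]) shows [d] unchanged in both environments, so [d] cannot be basic with [t] derived in isolation.
So /t/ is underlying, and a rule of intervocalic voicing — voiceless stops become voiced between vowels — gives [d].

/ŋelaŋɔt/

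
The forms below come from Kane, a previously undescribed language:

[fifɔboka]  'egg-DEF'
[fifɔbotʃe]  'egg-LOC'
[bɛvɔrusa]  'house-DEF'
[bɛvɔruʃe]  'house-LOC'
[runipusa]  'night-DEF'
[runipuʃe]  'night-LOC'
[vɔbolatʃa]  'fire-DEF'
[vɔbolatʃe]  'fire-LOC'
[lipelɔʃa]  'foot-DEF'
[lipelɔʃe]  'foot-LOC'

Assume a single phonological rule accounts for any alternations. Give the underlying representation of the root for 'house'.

/bɛvɔrus/

'house' shows [s] ~ [ʃ] at the end of the stem ([bɛvɔrusa] vs [bɛvɔruʃe]).
The stem 'foot' ([lipelɔʃa], [lipelɔʃe]) shows [ʃ] unchanged in both environments, so [ʃ] cannot be basic with [s] derived before the DEF suffix.
The alternation reflects palatalization before a front vowel: /k/ and /s/ become palato-alveolar [tʃ] and [ʃ] before a front vowel. /s/ is underlying.
The underlying form of 'house' is therefore /bɛvɔrus/.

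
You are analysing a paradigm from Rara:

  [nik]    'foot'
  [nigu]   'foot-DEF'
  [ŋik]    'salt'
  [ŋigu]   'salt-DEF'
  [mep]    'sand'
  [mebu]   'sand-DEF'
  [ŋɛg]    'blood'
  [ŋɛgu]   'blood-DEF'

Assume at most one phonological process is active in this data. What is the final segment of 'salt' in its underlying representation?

/k/

In [ŋik] and [ŋigu] the final segment of 'salt' alternates: [k] ~ [g].
The stem 'blood' ([ŋɛg], [ŋɛgu]) shows [g] unchanged in both environments, so [g] cannot be basic with [k] derived in isolation.
The alternation reflects intervocalic voicing: voiceless stops become voiced between vowels. /k/ is underlying.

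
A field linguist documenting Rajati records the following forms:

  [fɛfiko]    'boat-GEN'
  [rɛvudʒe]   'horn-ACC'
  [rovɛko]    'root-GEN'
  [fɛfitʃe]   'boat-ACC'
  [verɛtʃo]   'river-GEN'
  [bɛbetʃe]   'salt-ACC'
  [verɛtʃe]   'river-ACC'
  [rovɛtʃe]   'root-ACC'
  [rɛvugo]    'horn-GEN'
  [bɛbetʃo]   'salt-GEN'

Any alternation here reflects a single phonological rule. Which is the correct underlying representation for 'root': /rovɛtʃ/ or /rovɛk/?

/rovɛk/

'root' shows [k] ~ [tʃ] at the end of the stem ([rovɛko] vs [rovɛtʃe]).
But 'river' keeps [tʃ] in both environments ([verɛtʃo], [verɛtʃe]), so there is no rule changing /tʃ/ to [k] before the GEN suffix.
Therefore /k/ is basic and [tʃ] is derived by palatalization before a front vowel (/k/ and /g/ become palato-alveolar [tʃ] and [dʒ] before a front vowel).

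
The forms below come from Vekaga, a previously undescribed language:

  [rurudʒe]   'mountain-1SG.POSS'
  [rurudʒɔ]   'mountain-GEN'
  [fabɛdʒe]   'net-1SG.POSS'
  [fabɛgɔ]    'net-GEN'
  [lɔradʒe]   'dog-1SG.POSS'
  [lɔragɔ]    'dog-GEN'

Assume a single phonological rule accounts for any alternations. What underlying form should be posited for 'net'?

'net' shows [dʒ] ~ [g] at the end of the stem ([fabɛdʒe] vs [fabɛgɔ]).
But 'mountain' keeps [dʒ] in both environments ([rurudʒe], [rurudʒɔ]), so there is no rule changing /dʒ/ to [g] before the GEN suffix.
Therefore /g/ is basic and [dʒ] is derived by palatalization before a front vowel (/g/ becomes palato-alveolar [dʒ] before a front vowel).

/fabɛg/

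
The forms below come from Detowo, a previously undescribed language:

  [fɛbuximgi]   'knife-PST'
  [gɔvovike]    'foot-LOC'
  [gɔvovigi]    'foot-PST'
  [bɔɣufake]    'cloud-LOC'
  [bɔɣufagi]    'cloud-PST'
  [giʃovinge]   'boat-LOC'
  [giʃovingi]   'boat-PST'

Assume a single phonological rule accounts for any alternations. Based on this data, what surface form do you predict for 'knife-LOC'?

The LOC suffix surfaces as [-ge] and [-ke], depending on the final segment of the stem.
The PST suffix, which begins with [g], is invariant after every stem; so [g] is not altered by any rule here.
The LOC suffix is therefore /-ke/ underlyingly, with post-nasal voicing: voiceless stops become voiced after a nasal.
After 'knife', which ends in a nasal, the suffix surfaces as [-ge], giving [fɛbuximge].

[fɛbuximge]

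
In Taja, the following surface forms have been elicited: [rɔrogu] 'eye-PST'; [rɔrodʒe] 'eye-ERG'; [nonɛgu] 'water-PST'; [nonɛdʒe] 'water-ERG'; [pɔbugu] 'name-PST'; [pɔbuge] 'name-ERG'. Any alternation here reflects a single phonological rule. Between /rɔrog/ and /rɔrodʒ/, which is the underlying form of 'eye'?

/rɔrodʒ/

'eye' shows [g] ~ [dʒ] at the end of the stem ([rɔrogu] vs [rɔrodʒe]).
But 'name' keeps [g] in both environments ([pɔbugu], [pɔbuge]), so there is no rule changing /g/ to [dʒ] before the ERG suffix.
Therefore /dʒ/ is basic and [g] is derived by depalatalization (palato-alveolar /dʒ/ becomes [g] when no front vowel follows).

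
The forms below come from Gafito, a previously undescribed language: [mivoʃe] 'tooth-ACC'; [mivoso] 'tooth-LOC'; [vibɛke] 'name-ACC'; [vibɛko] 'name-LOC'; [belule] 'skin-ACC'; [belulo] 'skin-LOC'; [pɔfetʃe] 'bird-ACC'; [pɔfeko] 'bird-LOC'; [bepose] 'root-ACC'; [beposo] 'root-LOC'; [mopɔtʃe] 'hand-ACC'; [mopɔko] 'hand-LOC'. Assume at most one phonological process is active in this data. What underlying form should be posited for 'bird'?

The stem for 'bird' ends in [tʃ] in [pɔfetʃe] but [k] in [pɔfeko].
The stem 'name' ([vibɛke], [vibɛko]) shows [k] unchanged in both environments, so [k] cannot be basic with [tʃ] derived before the ACC suffix.
The alternation reflects depalatalization: palato-alveolar /tʃ/ and /ʃ/ become [k] and [s] when no front vowel follows. /tʃ/ is underlying.

/pɔfetʃ/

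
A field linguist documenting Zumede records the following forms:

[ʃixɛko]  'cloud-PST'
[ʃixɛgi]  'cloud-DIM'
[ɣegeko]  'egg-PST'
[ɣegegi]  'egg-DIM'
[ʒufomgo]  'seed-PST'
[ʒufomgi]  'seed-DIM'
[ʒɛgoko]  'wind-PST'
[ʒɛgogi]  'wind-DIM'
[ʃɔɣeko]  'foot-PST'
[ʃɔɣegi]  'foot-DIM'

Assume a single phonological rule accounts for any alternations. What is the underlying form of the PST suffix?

The PST suffix surfaces as [-go] and [-ko], depending on the final segment of the stem.
By contrast the DIM suffix keeps its initial [g] throughout — that segment must be underlying.
The PST suffix is therefore /-ko/ underlyingly, with post-nasal voicing: voiceless stops become voiced after a nasal.

/-ko/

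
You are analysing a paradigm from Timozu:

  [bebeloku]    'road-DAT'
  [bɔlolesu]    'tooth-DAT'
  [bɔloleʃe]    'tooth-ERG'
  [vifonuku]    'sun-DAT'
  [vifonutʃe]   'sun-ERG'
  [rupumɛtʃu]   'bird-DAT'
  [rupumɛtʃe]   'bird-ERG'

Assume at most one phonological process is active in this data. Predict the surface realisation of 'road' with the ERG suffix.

[bebelotʃe]

In [vifonuku] and [vifonutʃe] the final segment of 'sun' alternates: [k] ~ [tʃ].
But 'bird' keeps [tʃ] in both environments ([rupumɛtʃu], [rupumɛtʃe]), so there is no rule changing /tʃ/ to [k] before the DAT suffix.
The alternation reflects palatalization before a front vowel: /k/ and /s/ become palato-alveolar [tʃ] and [ʃ] before a front vowel. /k/ is underlying.
The one attested form of 'road', [bebeloku], shows underlying /bebelok/. Applying the same rule before a front vowel gives [bebelotʃe].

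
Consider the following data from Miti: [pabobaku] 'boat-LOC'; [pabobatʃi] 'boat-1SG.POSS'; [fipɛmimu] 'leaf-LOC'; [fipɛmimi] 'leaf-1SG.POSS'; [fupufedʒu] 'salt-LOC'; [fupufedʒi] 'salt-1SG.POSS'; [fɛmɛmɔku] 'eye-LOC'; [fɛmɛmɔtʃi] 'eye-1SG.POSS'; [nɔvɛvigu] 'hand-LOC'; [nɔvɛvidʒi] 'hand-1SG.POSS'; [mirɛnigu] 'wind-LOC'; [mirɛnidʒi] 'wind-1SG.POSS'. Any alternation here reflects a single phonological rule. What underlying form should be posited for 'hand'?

/nɔvɛvig/

'hand' shows [g] ~ [dʒ] at the end of the stem ([nɔvɛvigu] vs [nɔvɛvidʒi]).
But 'salt' keeps [dʒ] in both environments ([fupufedʒu], [fupufedʒi]), so there is no rule changing /dʒ/ to [g] before the LOC suffix.
Therefore /g/ is basic and [dʒ] is derived by palatalization before a front vowel (/k/ and /g/ become palato-alveolar [tʃ] and [dʒ] before a front vowel).
Hence 'hand' is /nɔvɛvig/ underlyingly.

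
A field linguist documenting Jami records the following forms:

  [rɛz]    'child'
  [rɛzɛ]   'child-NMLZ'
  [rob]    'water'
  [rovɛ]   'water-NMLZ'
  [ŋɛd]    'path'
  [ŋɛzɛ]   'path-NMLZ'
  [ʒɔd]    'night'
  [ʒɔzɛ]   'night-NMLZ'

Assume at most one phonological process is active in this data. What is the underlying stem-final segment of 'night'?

In [ʒɔd] and [ʒɔzɛ] the final segment of 'night' alternates: [d] ~ [z].
If /z/ were underlying and a rule turned it into [d] in isolation, 'child' would also alternate; but it has [z] in both [rɛz] and [rɛzɛ].
The alternation reflects intervocalic spirantization: voiced stops become fricatives between vowels. /d/ is underlying.

/d/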